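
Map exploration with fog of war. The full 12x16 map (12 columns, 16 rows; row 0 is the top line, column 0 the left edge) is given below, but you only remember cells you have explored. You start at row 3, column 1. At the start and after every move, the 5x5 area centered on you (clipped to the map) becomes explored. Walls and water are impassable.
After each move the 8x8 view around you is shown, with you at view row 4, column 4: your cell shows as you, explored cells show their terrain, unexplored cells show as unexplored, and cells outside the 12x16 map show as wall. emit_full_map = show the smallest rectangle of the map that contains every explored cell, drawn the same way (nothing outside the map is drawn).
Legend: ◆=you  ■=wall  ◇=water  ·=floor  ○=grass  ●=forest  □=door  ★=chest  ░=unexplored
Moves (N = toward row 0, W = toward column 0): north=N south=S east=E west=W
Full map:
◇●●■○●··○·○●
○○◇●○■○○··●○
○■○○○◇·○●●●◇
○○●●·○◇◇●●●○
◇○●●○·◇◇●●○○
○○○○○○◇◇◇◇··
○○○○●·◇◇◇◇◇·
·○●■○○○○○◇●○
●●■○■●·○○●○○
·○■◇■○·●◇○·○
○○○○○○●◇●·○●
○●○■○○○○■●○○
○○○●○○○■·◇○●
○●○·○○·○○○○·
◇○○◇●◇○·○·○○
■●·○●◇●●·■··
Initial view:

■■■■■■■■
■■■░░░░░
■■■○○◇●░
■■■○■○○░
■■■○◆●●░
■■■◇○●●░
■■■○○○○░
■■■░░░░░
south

■■■░░░░░
■■■○○◇●░
■■■○■○○░
■■■○○●●░
■■■◇◆●●░
■■■○○○○░
■■■○○○○░
■■■░░░░░

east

■■░░░░░░
■■○○◇●░░
■■○■○○○░
■■○○●●·░
■■◇○◆●○░
■■○○○○○░
■■○○○○●░
■■░░░░░░

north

■■■■■■■■
■■░░░░░░
■■○○◇●○░
■■○■○○○░
■■○○◆●·░
■■◇○●●○░
■■○○○○○░
■■○○○○●░

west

■■■■■■■■
■■■░░░░░
■■■○○◇●○
■■■○■○○○
■■■○◆●●·
■■■◇○●●○
■■■○○○○○
■■■○○○○●

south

■■■░░░░░
■■■○○◇●○
■■■○■○○○
■■■○○●●·
■■■◇◆●●○
■■■○○○○○
■■■○○○○●
■■■░░░░░

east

■■░░░░░░
■■○○◇●○░
■■○■○○○░
■■○○●●·░
■■◇○◆●○░
■■○○○○○░
■■○○○○●░
■■░░░░░░

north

■■■■■■■■
■■░░░░░░
■■○○◇●○░
■■○■○○○░
■■○○◆●·░
■■◇○●●○░
■■○○○○○░
■■○○○○●░

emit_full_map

○○◇●○
○■○○○
○○◆●·
◇○●●○
○○○○○
○○○○●

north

■■■■■■■■
■■■■■■■■
■■◇●●■○░
■■○○◇●○░
■■○■◆○○░
■■○○●●·░
■■◇○●●○░
■■○○○○○░

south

■■■■■■■■
■■◇●●■○░
■■○○◇●○░
■■○■○○○░
■■○○◆●·░
■■◇○●●○░
■■○○○○○░
■■○○○○●░

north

■■■■■■■■
■■■■■■■■
■■◇●●■○░
■■○○◇●○░
■■○■◆○○░
■■○○●●·░
■■◇○●●○░
■■○○○○○░

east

■■■■■■■■
■■■■■■■■
■◇●●■○●░
■○○◇●○■░
■○■○◆○◇░
■○○●●·○░
■◇○●●○·░
■○○○○○░░

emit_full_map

◇●●■○●
○○◇●○■
○■○◆○◇
○○●●·○
◇○●●○·
○○○○○░
○○○○●░

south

■■■■■■■■
■◇●●■○●░
■○○◇●○■░
■○■○○○◇░
■○○●◆·○░
■◇○●●○·░
■○○○○○○░
■○○○○●░░

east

■■■■■■■■
◇●●■○●░░
○○◇●○■○░
○■○○○◇·░
○○●●◆○◇░
◇○●●○·◇░
○○○○○○◇░
○○○○●░░░

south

◇●●■○●░░
○○◇●○■○░
○■○○○◇·░
○○●●·○◇░
◇○●●◆·◇░
○○○○○○◇░
○○○○●·◇░
░░░░░░░░

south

○○◇●○■○░
○■○○○◇·░
○○●●·○◇░
◇○●●○·◇░
○○○○◆○◇░
○○○○●·◇░
░░●■○○○░
░░░░░░░░

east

○◇●○■○░░
■○○○◇·░░
○●●·○◇◇░
○●●○·◇◇░
○○○○◆◇◇░
○○○●·◇◇░
░●■○○○○░
░░░░░░░░

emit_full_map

◇●●■○●░░
○○◇●○■○░
○■○○○◇·░
○○●●·○◇◇
◇○●●○·◇◇
○○○○○◆◇◇
○○○○●·◇◇
░░●■○○○○


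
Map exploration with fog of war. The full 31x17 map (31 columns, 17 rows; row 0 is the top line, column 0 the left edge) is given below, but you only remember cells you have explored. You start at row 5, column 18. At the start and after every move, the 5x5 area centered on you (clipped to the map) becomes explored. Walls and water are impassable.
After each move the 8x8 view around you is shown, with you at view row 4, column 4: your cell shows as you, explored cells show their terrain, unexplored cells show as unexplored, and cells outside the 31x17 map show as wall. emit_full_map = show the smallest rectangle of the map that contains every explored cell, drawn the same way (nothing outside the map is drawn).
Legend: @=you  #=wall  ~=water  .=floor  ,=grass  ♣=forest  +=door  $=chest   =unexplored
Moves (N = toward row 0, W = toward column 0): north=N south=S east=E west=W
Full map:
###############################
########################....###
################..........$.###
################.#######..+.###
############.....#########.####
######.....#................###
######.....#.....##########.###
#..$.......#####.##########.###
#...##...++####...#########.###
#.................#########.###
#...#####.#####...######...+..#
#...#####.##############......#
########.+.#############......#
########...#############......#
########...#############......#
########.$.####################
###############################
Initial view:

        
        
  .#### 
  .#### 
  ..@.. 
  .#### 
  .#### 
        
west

        
        
  #.####
  ..####
  ..@...
  ..####
  #.####
        

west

        
        
  ##.###
  ...###
  ..@...
  ...###
  ##.###
        

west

        
        
  ###.##
  ....##
  ..@...
  ....##
  ###.##
        

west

        
        
  ####.#
  .....#
  ..@...
  .....#
  ####.#
        

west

        
        
  #####.
  #.....
  #.@...
  #.....
  #####.
        

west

        
        
  ######
  ##....
  .#@...
  .#....
  .#####
        

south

        
  ######
  ##....
  .#....
  .#@...
  .#####
  +#### 
        

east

        
 ######.
 ##.....
 .#.....
 .#.@...
 .#####.
 +####. 
        

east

        
######.#
##.....#
.#......
.#..@..#
.#####.#
+####.. 
        

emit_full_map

######.####
##.....####
.#.........
.#..@..####
.#####.####
+####..    

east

        
#####.##
#.....##
#.......
#...@.##
#####.##
####... 
        

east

        
####.###
.....###
........
....@###
####.###
###...# 
        

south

####.###
.....###
........
.....###
####@###
###...# 
  ....# 
        

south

.....###
........
.....###
####.###
###.@.# 
  ....# 
  #...# 
        

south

........
.....###
####.###
###...# 
  ..@.# 
  #...# 
  ##### 
        

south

.....###
####.###
###...# 
  ....# 
  #.@.# 
  ##### 
  ##### 
        

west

#.....##
#####.##
####...#
  .....#
  ##@..#
  ######
  ######
        

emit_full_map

######.####
##.....####
.#.........
.#.....####
.#####.####
+####...#  
   .....#  
   ##@..#  
   ######  
   ######  

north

#.......
#.....##
#####.##
####...#
  ..@..#
  ##...#
  ######
  ######

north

#.....##
#.......
#.....##
#####.##
####@..#
  .....#
  ##...#
  ######

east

.....###
........
.....###
####.###
###.@.# 
 .....# 
 ##...# 
 ###### 

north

####.###
.....###
........
.....###
####@###
###...# 
 .....# 
 ##...# 

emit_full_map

######.####
##.....####
.#.........
.#.....####
.#####@####
+####...#  
   .....#  
   ##...#  
   ######  
   ######  

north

        
####.###
.....###
........
....@###
####.###
###...# 
 .....# 

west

        
#####.##
#.....##
#.......
#...@.##
#####.##
####...#
  .....#

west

        
######.#
##.....#
.#......
.#..@..#
.#####.#
+####...
   .....

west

        
 ######.
 ##.....
 .#.....
 .#.@...
 .#####.
 +####..
    ....

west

        
  ######
  ##....
  .#....
  .#@...
  .#####
  +####.
     ...

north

        
        
  ######
  ##....
  .#@...
  .#....
  .#####
  +####.

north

        
        
  ##### 
  ######
  ##@...
  .#....
  .#....
  .#####

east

        
        
 ###### 
 ######.
 ##.@...
 .#.....
 .#.....
 .#####.

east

        
        
######. 
######.#
##..@..#
.#......
.#.....#
.#####.#

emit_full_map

######.    
######.####
##..@..####
.#.........
.#.....####
.#####.####
+####...#  
   .....#  
   ##...#  
   ######  
   ######  


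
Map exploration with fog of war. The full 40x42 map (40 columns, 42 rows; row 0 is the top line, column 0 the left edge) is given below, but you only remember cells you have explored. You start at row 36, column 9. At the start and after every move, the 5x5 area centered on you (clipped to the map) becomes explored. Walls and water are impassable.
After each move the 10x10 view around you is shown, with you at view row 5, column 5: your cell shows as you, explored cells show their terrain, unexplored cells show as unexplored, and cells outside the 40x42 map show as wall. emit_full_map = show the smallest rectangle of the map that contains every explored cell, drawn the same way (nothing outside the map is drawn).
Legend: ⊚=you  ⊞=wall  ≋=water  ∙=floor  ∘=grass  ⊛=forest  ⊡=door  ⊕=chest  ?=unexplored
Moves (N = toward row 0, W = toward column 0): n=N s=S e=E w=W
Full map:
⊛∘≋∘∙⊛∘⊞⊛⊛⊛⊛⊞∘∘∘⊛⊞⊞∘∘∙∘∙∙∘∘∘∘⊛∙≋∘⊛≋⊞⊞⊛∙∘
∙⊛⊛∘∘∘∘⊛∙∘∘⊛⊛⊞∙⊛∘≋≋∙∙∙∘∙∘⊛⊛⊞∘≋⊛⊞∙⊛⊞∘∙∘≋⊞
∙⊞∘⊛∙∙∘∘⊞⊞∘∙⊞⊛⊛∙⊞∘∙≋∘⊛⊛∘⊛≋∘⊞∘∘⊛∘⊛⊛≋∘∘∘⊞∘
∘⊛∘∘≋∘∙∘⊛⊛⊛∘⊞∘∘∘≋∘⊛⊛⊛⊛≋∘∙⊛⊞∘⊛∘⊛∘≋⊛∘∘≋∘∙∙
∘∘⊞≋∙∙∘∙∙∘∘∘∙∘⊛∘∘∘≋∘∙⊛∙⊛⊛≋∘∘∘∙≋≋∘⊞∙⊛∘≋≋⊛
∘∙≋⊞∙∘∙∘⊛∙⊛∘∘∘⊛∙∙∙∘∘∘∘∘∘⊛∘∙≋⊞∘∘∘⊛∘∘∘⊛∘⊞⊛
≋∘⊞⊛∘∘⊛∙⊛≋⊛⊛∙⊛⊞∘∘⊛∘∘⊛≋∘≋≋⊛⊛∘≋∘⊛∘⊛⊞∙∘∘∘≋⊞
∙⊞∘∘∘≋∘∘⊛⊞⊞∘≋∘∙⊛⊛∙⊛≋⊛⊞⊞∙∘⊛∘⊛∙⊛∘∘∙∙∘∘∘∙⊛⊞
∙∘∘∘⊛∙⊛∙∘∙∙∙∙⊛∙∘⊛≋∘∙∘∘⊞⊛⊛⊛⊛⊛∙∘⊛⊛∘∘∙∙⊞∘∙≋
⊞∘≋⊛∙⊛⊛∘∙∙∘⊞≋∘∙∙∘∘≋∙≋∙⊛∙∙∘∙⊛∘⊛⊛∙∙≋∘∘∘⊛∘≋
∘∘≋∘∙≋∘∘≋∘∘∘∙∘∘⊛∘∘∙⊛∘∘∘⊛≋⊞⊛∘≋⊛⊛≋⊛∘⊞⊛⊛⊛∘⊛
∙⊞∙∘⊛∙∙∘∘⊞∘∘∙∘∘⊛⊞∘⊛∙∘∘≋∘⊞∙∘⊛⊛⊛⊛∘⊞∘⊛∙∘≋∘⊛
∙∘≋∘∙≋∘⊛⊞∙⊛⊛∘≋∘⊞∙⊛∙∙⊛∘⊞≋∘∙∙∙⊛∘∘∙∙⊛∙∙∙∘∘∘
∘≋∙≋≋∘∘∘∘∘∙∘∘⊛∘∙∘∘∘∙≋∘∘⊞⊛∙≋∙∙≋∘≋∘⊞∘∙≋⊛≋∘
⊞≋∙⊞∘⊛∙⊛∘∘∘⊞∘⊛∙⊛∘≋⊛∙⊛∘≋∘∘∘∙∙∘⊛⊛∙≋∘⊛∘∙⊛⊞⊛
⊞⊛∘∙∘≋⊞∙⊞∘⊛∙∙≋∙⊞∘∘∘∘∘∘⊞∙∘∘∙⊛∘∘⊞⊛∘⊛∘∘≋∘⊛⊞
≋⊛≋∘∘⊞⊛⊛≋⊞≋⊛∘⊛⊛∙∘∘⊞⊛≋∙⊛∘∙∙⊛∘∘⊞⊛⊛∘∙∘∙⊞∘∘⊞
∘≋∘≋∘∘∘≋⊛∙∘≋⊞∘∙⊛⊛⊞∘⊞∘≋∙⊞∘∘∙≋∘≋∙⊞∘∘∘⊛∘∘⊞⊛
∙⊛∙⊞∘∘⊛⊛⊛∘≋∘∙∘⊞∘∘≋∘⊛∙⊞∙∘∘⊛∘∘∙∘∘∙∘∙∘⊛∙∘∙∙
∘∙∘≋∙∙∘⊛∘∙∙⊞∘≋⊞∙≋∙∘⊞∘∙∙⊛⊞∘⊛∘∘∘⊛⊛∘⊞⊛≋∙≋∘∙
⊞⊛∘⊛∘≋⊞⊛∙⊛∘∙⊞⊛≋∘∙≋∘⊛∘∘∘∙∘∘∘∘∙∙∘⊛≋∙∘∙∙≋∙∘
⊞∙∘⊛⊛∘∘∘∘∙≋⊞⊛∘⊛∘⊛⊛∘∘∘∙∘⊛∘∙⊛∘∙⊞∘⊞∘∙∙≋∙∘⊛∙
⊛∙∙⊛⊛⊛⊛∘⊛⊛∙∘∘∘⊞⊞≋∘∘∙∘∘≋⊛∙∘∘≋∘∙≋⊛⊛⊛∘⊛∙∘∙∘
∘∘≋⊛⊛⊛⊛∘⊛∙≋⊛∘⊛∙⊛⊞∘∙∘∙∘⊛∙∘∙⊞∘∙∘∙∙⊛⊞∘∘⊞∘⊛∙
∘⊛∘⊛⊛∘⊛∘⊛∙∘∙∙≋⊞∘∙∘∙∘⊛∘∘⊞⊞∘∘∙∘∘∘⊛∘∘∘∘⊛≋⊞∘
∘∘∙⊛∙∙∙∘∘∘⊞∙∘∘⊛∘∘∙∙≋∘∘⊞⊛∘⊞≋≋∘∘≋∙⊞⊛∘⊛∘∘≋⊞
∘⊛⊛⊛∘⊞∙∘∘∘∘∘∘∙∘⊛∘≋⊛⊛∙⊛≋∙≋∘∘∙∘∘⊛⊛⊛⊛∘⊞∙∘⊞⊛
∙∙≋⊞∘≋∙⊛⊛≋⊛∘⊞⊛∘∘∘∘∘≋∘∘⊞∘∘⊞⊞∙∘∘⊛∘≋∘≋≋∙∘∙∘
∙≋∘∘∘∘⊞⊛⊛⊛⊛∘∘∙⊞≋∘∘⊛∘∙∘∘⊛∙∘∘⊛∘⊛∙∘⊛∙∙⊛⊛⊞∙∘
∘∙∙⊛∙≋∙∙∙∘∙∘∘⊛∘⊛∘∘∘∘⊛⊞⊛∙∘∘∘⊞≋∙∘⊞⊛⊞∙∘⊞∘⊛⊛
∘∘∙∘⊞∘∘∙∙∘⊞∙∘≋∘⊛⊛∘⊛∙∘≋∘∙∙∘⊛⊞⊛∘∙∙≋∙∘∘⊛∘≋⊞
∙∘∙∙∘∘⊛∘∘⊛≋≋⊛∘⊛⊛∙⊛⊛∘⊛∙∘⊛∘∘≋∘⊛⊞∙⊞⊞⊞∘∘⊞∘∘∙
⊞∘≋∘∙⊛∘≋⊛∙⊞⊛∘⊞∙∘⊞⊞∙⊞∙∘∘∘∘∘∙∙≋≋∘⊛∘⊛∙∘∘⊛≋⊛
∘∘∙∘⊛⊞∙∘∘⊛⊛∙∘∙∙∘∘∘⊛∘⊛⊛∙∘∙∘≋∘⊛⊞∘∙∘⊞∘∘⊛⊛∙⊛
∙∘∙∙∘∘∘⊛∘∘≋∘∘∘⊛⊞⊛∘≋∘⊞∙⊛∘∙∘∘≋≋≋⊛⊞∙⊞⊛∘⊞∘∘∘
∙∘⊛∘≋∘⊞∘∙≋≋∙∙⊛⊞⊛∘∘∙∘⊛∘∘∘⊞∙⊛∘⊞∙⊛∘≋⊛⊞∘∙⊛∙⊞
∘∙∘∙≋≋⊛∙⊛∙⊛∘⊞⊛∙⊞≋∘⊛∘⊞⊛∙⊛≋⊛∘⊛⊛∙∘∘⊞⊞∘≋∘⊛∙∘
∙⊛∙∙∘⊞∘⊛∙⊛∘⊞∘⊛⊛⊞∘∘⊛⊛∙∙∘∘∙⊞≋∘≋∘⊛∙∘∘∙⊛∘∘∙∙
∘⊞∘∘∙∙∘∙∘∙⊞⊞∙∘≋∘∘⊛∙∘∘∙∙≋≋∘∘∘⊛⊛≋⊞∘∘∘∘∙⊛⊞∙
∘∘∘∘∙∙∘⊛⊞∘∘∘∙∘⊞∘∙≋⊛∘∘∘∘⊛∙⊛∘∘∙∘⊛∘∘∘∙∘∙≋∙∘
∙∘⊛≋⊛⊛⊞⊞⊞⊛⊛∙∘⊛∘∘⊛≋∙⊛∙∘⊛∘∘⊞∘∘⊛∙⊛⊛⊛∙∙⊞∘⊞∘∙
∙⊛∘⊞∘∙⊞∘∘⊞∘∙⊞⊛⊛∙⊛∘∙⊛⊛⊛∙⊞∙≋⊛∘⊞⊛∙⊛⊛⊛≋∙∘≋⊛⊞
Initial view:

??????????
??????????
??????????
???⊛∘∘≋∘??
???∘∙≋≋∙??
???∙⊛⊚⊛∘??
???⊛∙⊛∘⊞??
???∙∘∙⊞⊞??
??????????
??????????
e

??????????
??????????
??????????
??⊛∘∘≋∘∘??
??∘∙≋≋∙∙??
??∙⊛∙⊚∘⊞??
??⊛∙⊛∘⊞∘??
??∙∘∙⊞⊞∙??
??????????
??????????

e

??????????
??????????
??????????
?⊛∘∘≋∘∘∘??
?∘∙≋≋∙∙⊛??
?∙⊛∙⊛⊚⊞⊛??
?⊛∙⊛∘⊞∘⊛??
?∙∘∙⊞⊞∙∘??
??????????
??????????

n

??????????
??????????
??????????
???⊛⊛∙∘∙??
?⊛∘∘≋∘∘∘??
?∘∙≋≋⊚∙⊛??
?∙⊛∙⊛∘⊞⊛??
?⊛∙⊛∘⊞∘⊛??
?∙∘∙⊞⊞∙∘??
??????????

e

??????????
??????????
??????????
??⊛⊛∙∘∙∙??
⊛∘∘≋∘∘∘⊛??
∘∙≋≋∙⊚⊛⊞??
∙⊛∙⊛∘⊞⊛∙??
⊛∙⊛∘⊞∘⊛⊛??
∙∘∙⊞⊞∙∘???
??????????

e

??????????
??????????
??????????
?⊛⊛∙∘∙∙∘??
∘∘≋∘∘∘⊛⊞??
∙≋≋∙∙⊚⊞⊛??
⊛∙⊛∘⊞⊛∙⊞??
∙⊛∘⊞∘⊛⊛⊞??
∘∙⊞⊞∙∘????
??????????

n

??????????
??????????
??????????
???⊛∘⊞∙∘??
?⊛⊛∙∘∙∙∘??
∘∘≋∘∘⊚⊛⊞??
∙≋≋∙∙⊛⊞⊛??
⊛∙⊛∘⊞⊛∙⊞??
∙⊛∘⊞∘⊛⊛⊞??
∘∙⊞⊞∙∘????

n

??????????
??????????
??????????
???≋⊛∘⊛⊛??
???⊛∘⊞∙∘??
?⊛⊛∙∘⊚∙∘??
∘∘≋∘∘∘⊛⊞??
∙≋≋∙∙⊛⊞⊛??
⊛∙⊛∘⊞⊛∙⊞??
∙⊛∘⊞∘⊛⊛⊞??

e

??????????
??????????
??????????
??≋⊛∘⊛⊛∙??
??⊛∘⊞∙∘⊞??
⊛⊛∙∘∙⊚∘∘??
∘≋∘∘∘⊛⊞⊛??
≋≋∙∙⊛⊞⊛∘??
∙⊛∘⊞⊛∙⊞???
⊛∘⊞∘⊛⊛⊞???

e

??????????
??????????
??????????
?≋⊛∘⊛⊛∙⊛??
?⊛∘⊞∙∘⊞⊞??
⊛∙∘∙∙⊚∘∘??
≋∘∘∘⊛⊞⊛∘??
≋∙∙⊛⊞⊛∘∘??
⊛∘⊞⊛∙⊞????
∘⊞∘⊛⊛⊞????

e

??????????
??????????
??????????
≋⊛∘⊛⊛∙⊛⊛??
⊛∘⊞∙∘⊞⊞∙??
∙∘∙∙∘⊚∘⊛??
∘∘∘⊛⊞⊛∘≋??
∙∙⊛⊞⊛∘∘∙??
∘⊞⊛∙⊞?????
⊞∘⊛⊛⊞?????

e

??????????
??????????
??????????
⊛∘⊛⊛∙⊛⊛∘??
∘⊞∙∘⊞⊞∙⊞??
∘∙∙∘∘⊚⊛∘??
∘∘⊛⊞⊛∘≋∘??
∙⊛⊞⊛∘∘∙∘??
⊞⊛∙⊞??????
∘⊛⊛⊞??????

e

??????????
??????????
??????????
∘⊛⊛∙⊛⊛∘⊛??
⊞∙∘⊞⊞∙⊞∙??
∙∙∘∘∘⊚∘⊛??
∘⊛⊞⊛∘≋∘⊞??
⊛⊞⊛∘∘∙∘⊛??
⊛∙⊞???????
⊛⊛⊞???????

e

??????????
??????????
??????????
⊛⊛∙⊛⊛∘⊛∙??
∙∘⊞⊞∙⊞∙∘??
∙∘∘∘⊛⊚⊛⊛??
⊛⊞⊛∘≋∘⊞∙??
⊞⊛∘∘∙∘⊛∘??
∙⊞????????
⊛⊞????????

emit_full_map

????≋⊛∘⊛⊛∙⊛⊛∘⊛∙
????⊛∘⊞∙∘⊞⊞∙⊞∙∘
??⊛⊛∙∘∙∙∘∘∘⊛⊚⊛⊛
⊛∘∘≋∘∘∘⊛⊞⊛∘≋∘⊞∙
∘∙≋≋∙∙⊛⊞⊛∘∘∙∘⊛∘
∙⊛∙⊛∘⊞⊛∙⊞??????
⊛∙⊛∘⊞∘⊛⊛⊞??????
∙∘∙⊞⊞∙∘????????

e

??????????
??????????
??????????
⊛∙⊛⊛∘⊛∙∘??
∘⊞⊞∙⊞∙∘∘??
∘∘∘⊛∘⊚⊛∙??
⊞⊛∘≋∘⊞∙⊛??
⊛∘∘∙∘⊛∘∘??
⊞?????????
⊞?????????

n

??????????
??????????
??????????
???⊛∙∘≋∘??
⊛∙⊛⊛∘⊛∙∘??
∘⊞⊞∙⊞⊚∘∘??
∘∘∘⊛∘⊛⊛∙??
⊞⊛∘≋∘⊞∙⊛??
⊛∘∘∙∘⊛∘∘??
⊞?????????

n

??????????
??????????
??????????
???∘∘⊛⊞⊛??
???⊛∙∘≋∘??
⊛∙⊛⊛∘⊚∙∘??
∘⊞⊞∙⊞∙∘∘??
∘∘∘⊛∘⊛⊛∙??
⊞⊛∘≋∘⊞∙⊛??
⊛∘∘∙∘⊛∘∘??

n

??????????
??????????
??????????
???⊛∘∙∘∘??
???∘∘⊛⊞⊛??
???⊛∙⊚≋∘??
⊛∙⊛⊛∘⊛∙∘??
∘⊞⊞∙⊞∙∘∘??
∘∘∘⊛∘⊛⊛∙??
⊞⊛∘≋∘⊞∙⊛??

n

??????????
??????????
??????????
???∘≋∘∘⊞??
???⊛∘∙∘∘??
???∘∘⊚⊞⊛??
???⊛∙∘≋∘??
⊛∙⊛⊛∘⊛∙∘??
∘⊞⊞∙⊞∙∘∘??
∘∘∘⊛∘⊛⊛∙??

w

??????????
??????????
??????????
???∘∘≋∘∘⊞?
???∘⊛∘∙∘∘?
???∘∘⊚⊛⊞⊛?
???∘⊛∙∘≋∘?
⊛⊛∙⊛⊛∘⊛∙∘?
∙∘⊞⊞∙⊞∙∘∘?
∙∘∘∘⊛∘⊛⊛∙?

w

??????????
??????????
??????????
???∘∘∘≋∘∘⊞
???∘∘⊛∘∙∘∘
???∘∘⊚∘⊛⊞⊛
???⊛∘⊛∙∘≋∘
∘⊛⊛∙⊛⊛∘⊛∙∘
⊞∙∘⊞⊞∙⊞∙∘∘
∙∙∘∘∘⊛∘⊛⊛∙

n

??????????
??????????
??????????
???∘≋⊛⊛∙??
???∘∘∘≋∘∘⊞
???∘∘⊚∘∙∘∘
???∘∘∘∘⊛⊞⊛
???⊛∘⊛∙∘≋∘
∘⊛⊛∙⊛⊛∘⊛∙∘
⊞∙∘⊞⊞∙⊞∙∘∘

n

??????????
??????????
??????????
???∘∙∙≋∘??
???∘≋⊛⊛∙??
???∘∘⊚≋∘∘⊞
???∘∘⊛∘∙∘∘
???∘∘∘∘⊛⊞⊛
???⊛∘⊛∙∘≋∘
∘⊛⊛∙⊛⊛∘⊛∙∘

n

??????????
??????????
??????????
???∙∘∙∘⊛??
???∘∙∙≋∘??
???∘≋⊚⊛∙??
???∘∘∘≋∘∘⊞
???∘∘⊛∘∙∘∘
???∘∘∘∘⊛⊞⊛
???⊛∘⊛∙∘≋∘

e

??????????
??????????
??????????
??∙∘∙∘⊛∘??
??∘∙∙≋∘∘??
??∘≋⊛⊚∙⊛??
??∘∘∘≋∘∘⊞?
??∘∘⊛∘∙∘∘?
??∘∘∘∘⊛⊞⊛?
??⊛∘⊛∙∘≋∘?

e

??????????
??????????
??????????
?∙∘∙∘⊛∘∘??
?∘∙∙≋∘∘⊞??
?∘≋⊛⊛⊚⊛≋??
?∘∘∘≋∘∘⊞??
?∘∘⊛∘∙∘∘??
?∘∘∘∘⊛⊞⊛??
?⊛∘⊛∙∘≋∘??

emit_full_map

?????????∙∘∙∘⊛∘∘
?????????∘∙∙≋∘∘⊞
?????????∘≋⊛⊛⊚⊛≋
?????????∘∘∘≋∘∘⊞
?????????∘∘⊛∘∙∘∘
?????????∘∘∘∘⊛⊞⊛
?????????⊛∘⊛∙∘≋∘
????≋⊛∘⊛⊛∙⊛⊛∘⊛∙∘
????⊛∘⊞∙∘⊞⊞∙⊞∙∘∘
??⊛⊛∙∘∙∙∘∘∘⊛∘⊛⊛∙
⊛∘∘≋∘∘∘⊛⊞⊛∘≋∘⊞∙⊛
∘∙≋≋∙∙⊛⊞⊛∘∘∙∘⊛∘∘
∙⊛∙⊛∘⊞⊛∙⊞???????
⊛∙⊛∘⊞∘⊛⊛⊞???????
∙∘∙⊞⊞∙∘?????????

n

??????????
??????????
??????????
???∙∘∙∘⊛??
?∙∘∙∘⊛∘∘??
?∘∙∙≋⊚∘⊞??
?∘≋⊛⊛∙⊛≋??
?∘∘∘≋∘∘⊞??
?∘∘⊛∘∙∘∘??
?∘∘∘∘⊛⊞⊛??

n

??????????
??????????
??????????
???∘∙∘∘≋??
???∙∘∙∘⊛??
?∙∘∙∘⊚∘∘??
?∘∙∙≋∘∘⊞??
?∘≋⊛⊛∙⊛≋??
?∘∘∘≋∘∘⊞??
?∘∘⊛∘∙∘∘??

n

??????????
??????????
??????????
???∘∘∘∙∘??
???∘∙∘∘≋??
???∙∘⊚∘⊛??
?∙∘∙∘⊛∘∘??
?∘∙∙≋∘∘⊞??
?∘≋⊛⊛∙⊛≋??
?∘∘∘≋∘∘⊞??

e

??????????
??????????
??????????
??∘∘∘∙∘⊛??
??∘∙∘∘≋⊛??
??∙∘∙⊚⊛∙??
∙∘∙∘⊛∘∘⊞??
∘∙∙≋∘∘⊞⊛??
∘≋⊛⊛∙⊛≋???
∘∘∘≋∘∘⊞???

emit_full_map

???????????∘∘∘∙∘⊛
???????????∘∙∘∘≋⊛
???????????∙∘∙⊚⊛∙
?????????∙∘∙∘⊛∘∘⊞
?????????∘∙∙≋∘∘⊞⊛
?????????∘≋⊛⊛∙⊛≋?
?????????∘∘∘≋∘∘⊞?
?????????∘∘⊛∘∙∘∘?
?????????∘∘∘∘⊛⊞⊛?
?????????⊛∘⊛∙∘≋∘?
????≋⊛∘⊛⊛∙⊛⊛∘⊛∙∘?
????⊛∘⊞∙∘⊞⊞∙⊞∙∘∘?
??⊛⊛∙∘∙∙∘∘∘⊛∘⊛⊛∙?
⊛∘∘≋∘∘∘⊛⊞⊛∘≋∘⊞∙⊛?
∘∙≋≋∙∙⊛⊞⊛∘∘∙∘⊛∘∘?
∙⊛∙⊛∘⊞⊛∙⊞????????
⊛∙⊛∘⊞∘⊛⊛⊞????????
∙∘∙⊞⊞∙∘??????????


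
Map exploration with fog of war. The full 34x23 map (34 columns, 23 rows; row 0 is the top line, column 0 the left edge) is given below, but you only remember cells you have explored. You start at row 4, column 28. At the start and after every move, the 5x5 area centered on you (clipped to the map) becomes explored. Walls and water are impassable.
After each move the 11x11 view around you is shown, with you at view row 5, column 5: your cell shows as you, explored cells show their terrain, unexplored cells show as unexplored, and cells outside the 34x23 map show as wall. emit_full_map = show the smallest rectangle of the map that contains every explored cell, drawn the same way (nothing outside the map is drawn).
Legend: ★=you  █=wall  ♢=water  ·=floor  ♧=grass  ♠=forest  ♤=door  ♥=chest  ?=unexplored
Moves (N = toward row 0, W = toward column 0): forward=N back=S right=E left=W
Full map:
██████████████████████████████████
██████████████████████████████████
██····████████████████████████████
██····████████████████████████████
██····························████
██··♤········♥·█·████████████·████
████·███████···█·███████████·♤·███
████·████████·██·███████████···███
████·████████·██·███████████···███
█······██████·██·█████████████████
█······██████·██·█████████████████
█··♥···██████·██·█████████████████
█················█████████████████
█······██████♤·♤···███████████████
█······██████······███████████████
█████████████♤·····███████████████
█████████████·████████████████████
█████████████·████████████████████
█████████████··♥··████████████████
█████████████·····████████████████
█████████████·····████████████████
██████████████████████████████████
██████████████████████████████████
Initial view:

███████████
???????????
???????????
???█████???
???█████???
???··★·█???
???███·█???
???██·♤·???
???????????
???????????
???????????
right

███████████
??????????█
??????????█
??██████??█
??██████??█
??···★██??█
??███·██??█
??██·♤·█??█
??????????█
??????????█
??????????█

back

??????????█
??????????█
??██████??█
??██████??█
??····██??█
??███★██??█
??██·♤·█??█
???█···█??█
??????????█
??????????█
??????????█

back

??????????█
??██████??█
??██████??█
??····██??█
??███·██??█
??██·★·█??█
???█···█??█
???█···█??█
??????????█
??????????█
??????????█

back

??██████??█
??██████??█
??····██??█
??███·██??█
??██·♤·█??█
???█·★·█??█
???█···█??█
???█████??█
??????????█
??????????█
??????????█

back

??██████??█
??····██??█
??███·██??█
??██·♤·█??█
???█···█??█
???█·★·█??█
???█████??█
???█████??█
??????????█
??????????█
??????????█

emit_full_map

██████
██████
····██
███·██
██·♤·█
?█···█
?█·★·█
?█████
?█████

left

???██████??
???····██??
???███·██??
???██·♤·█??
???██···█??
???██★··█??
???██████??
???██████??
???????????
???????????
???????????

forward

???██████??
???██████??
???····██??
???███·██??
???██·♤·█??
???██★··█??
???██···█??
???██████??
???██████??
???????????
???????????

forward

???????????
???██████??
???██████??
???····██??
???███·██??
???██★♤·█??
???██···█??
???██···█??
???██████??
???██████??
???????????

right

??????????█
??██████??█
??██████??█
??····██??█
??███·██??█
??██·★·█??█
??██···█??█
??██···█??█
??██████??█
??██████??█
??????????█

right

?????????██
?██████??██
?██████??██
?····███?██
?███·███?██
?██·♤★██?██
?██···██?██
?██···██?██
?██████??██
?██████??██
?????????██

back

?██████??██
?██████??██
?····███?██
?███·███?██
?██·♤·██?██
?██··★██?██
?██···██?██
?███████?██
?██████??██
?????????██
?????????██

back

?██████??██
?····███?██
?███·███?██
?██·♤·██?██
?██···██?██
?██··★██?██
?███████?██
?███████?██
?????????██
?????????██
?????????██

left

??██████??█
??····███?█
??███·███?█
??██·♤·██?█
??██···██?█
??██·★·██?█
??███████?█
??███████?█
??????????█
??????????█
??????????█

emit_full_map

██████?
██████?
····███
███·███
██·♤·██
██···██
██·★·██
███████
███████

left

???██████??
???····███?
???███·███?
???██·♤·██?
???██···██?
???██★··██?
???███████?
???███████?
???????????
???????????
???????????

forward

???██████??
???██████??
???····███?
???███·███?
???██·♤·██?
???██★··██?
???██···██?
???███████?
???███████?
???????????
???????????

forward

???????????
???██████??
???██████??
???····███?
???███·███?
???██★♤·██?
???██···██?
???██···██?
???███████?
???███████?
???????????

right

??????????█
??██████??█
??██████??█
??····███?█
??███·███?█
??██·★·██?█
??██···██?█
??██···██?█
??███████?█
??███████?█
??????????█

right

?????????██
?██████??██
?██████??██
?····███?██
?███·███?██
?██·♤★██?██
?██···██?██
?██···██?██
?███████?██
?███████?██
?????????██

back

?██████??██
?██████??██
?····███?██
?███·███?██
?██·♤·██?██
?██··★██?██
?██···██?██
?███████?██
?███████?██
?????????██
?????????██

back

?██████??██
?····███?██
?███·███?██
?██·♤·██?██
?██···██?██
?██··★██?██
?███████?██
?███████?██
?????????██
?????????██
?????????██

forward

?██████??██
?██████??██
?····███?██
?███·███?██
?██·♤·██?██
?██··★██?██
?██···██?██
?███████?██
?███████?██
?????????██
?????????██

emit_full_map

██████?
██████?
····███
███·███
██·♤·██
██··★██
██···██
███████
███████


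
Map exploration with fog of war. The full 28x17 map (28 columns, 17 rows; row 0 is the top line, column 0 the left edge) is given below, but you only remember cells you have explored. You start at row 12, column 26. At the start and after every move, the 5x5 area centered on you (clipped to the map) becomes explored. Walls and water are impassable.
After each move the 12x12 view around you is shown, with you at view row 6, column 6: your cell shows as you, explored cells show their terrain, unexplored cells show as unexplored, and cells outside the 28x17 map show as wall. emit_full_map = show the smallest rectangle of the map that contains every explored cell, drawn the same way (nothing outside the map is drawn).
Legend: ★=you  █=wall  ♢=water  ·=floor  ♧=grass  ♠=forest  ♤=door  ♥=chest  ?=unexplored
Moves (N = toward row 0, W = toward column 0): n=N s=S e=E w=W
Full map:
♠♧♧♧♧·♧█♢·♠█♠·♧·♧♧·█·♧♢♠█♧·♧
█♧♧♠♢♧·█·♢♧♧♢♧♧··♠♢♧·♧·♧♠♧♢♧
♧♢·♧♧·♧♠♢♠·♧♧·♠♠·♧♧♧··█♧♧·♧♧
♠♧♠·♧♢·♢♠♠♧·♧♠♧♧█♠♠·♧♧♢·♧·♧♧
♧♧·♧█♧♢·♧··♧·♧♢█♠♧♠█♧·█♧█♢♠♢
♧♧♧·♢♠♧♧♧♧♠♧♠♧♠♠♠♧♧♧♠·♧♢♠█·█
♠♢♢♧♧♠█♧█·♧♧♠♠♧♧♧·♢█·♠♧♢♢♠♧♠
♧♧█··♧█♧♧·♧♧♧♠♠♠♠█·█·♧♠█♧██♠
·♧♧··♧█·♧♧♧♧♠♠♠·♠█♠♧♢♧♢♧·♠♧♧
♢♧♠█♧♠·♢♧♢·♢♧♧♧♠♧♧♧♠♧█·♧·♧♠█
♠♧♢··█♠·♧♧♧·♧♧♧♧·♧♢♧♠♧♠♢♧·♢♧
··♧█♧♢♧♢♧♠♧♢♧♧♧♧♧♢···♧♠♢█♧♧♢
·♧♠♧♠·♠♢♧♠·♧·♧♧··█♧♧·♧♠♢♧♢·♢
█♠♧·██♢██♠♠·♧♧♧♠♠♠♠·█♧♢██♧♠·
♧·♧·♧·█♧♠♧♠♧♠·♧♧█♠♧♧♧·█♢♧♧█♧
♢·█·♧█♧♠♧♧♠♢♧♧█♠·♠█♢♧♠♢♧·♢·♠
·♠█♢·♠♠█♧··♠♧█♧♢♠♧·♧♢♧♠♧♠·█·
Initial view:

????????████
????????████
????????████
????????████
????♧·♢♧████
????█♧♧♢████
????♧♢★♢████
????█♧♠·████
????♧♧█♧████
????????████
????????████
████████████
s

????????████
????????████
????????████
????♧·♢♧████
????█♧♧♢████
????♧♢·♢████
????█♧★·████
????♧♧█♧████
????·♢·♠████
????????████
████████████
████████████

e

???????█████
???????█████
???????█████
???♧·♢♧█████
???█♧♧♢█████
???♧♢·♢█████
???█♧♠★█████
???♧♧█♧█████
???·♢·♠█████
???????█████
████████████
████████████

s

???????█████
???????█████
???♧·♢♧█████
???█♧♧♢█████
???♧♢·♢█████
???█♧♠·█████
???♧♧█★█████
???·♢·♠█████
????·█·█████
████████████
████████████
████████████

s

???????█████
???♧·♢♧█████
???█♧♧♢█████
???♧♢·♢█████
???█♧♠·█████
???♧♧█♧█████
???·♢·★█████
????·█·█████
████████████
████████████
████████████
████████████

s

???♧·♢♧█████
???█♧♧♢█████
???♧♢·♢█████
???█♧♠·█████
???♧♧█♧█████
???·♢·♠█████
????·█★█████
████████████
████████████
████████████
████████████
████████████

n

???????█████
???♧·♢♧█████
???█♧♧♢█████
???♧♢·♢█████
???█♧♠·█████
???♧♧█♧█████
???·♢·★█████
????·█·█████
████████████
████████████
████████████
████████████

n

???????█████
???????█████
???♧·♢♧█████
???█♧♧♢█████
???♧♢·♢█████
???█♧♠·█████
???♧♧█★█████
???·♢·♠█████
????·█·█████
████████████
████████████
████████████


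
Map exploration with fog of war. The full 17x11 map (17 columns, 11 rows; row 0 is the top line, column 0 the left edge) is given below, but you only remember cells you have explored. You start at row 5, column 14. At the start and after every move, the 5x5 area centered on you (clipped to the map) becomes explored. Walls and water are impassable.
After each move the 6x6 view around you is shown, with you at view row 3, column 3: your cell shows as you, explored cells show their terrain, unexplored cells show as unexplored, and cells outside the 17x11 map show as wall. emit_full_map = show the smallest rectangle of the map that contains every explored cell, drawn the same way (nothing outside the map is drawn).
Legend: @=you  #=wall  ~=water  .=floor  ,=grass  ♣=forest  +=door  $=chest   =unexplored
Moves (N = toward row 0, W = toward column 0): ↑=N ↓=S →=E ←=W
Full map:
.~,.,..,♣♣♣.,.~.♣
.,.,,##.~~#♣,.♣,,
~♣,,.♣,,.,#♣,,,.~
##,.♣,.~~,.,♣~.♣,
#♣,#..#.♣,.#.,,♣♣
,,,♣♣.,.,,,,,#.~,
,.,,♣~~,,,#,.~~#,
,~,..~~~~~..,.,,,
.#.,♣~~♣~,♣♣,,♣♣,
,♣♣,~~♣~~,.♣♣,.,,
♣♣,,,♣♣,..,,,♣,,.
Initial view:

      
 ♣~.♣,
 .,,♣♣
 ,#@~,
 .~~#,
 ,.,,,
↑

      
 ,,,.~
 ♣~.♣,
 .,@♣♣
 ,#.~,
 .~~#,

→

     #
,,,.~#
♣~.♣,#
.,,@♣#
,#.~,#
.~~#,#

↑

     #
 .♣,,#
,,,.~#
♣~.@,#
.,,♣♣#
,#.~,#

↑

######
 .~.♣#
 .♣,,#
,,,@~#
♣~.♣,#
.,,♣♣#

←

######
 ,.~.♣
 ,.♣,,
 ,,@.~
 ♣~.♣,
 .,,♣♣

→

######
,.~.♣#
,.♣,,#
,,,@~#
♣~.♣,#
.,,♣♣#

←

######
 ,.~.♣
 ,.♣,,
 ,,@.~
 ♣~.♣,
 .,,♣♣

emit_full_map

,.~.♣
,.♣,,
,,@.~
♣~.♣,
.,,♣♣
,#.~,
.~~#,
,.,,,

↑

######
######
 ,.~.♣
 ,.@,,
 ,,,.~
 ♣~.♣,

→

######
######
,.~.♣#
,.♣@,#
,,,.~#
♣~.♣,#

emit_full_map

,.~.♣
,.♣@,
,,,.~
♣~.♣,
.,,♣♣
,#.~,
.~~#,
,.,,,


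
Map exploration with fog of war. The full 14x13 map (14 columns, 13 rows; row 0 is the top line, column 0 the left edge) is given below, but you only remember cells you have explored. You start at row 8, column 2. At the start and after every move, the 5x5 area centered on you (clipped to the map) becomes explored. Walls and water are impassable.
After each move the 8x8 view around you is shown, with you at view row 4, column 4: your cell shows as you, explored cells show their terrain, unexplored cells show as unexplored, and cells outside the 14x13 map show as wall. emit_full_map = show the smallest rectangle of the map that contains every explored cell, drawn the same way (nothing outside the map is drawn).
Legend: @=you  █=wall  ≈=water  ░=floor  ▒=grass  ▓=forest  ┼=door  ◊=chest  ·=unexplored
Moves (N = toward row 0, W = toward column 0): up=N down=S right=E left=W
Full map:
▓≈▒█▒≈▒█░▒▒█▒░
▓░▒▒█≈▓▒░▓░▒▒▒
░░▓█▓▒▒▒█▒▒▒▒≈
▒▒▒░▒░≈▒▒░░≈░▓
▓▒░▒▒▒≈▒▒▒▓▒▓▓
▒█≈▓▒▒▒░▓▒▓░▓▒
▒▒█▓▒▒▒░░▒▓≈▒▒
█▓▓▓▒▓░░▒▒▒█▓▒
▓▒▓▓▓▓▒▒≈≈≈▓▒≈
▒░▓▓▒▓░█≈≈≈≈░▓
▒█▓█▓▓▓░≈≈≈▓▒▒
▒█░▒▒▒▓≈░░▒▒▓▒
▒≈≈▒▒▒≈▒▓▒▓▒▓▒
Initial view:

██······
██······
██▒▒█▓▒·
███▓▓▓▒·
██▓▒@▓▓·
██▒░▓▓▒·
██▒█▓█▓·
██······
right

█·······
█·······
█▒▒█▓▒▒·
██▓▓▓▒▓·
█▓▒▓@▓▓·
█▒░▓▓▒▓·
█▒█▓█▓▓·
█·······

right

········
········
▒▒█▓▒▒▒·
█▓▓▓▒▓░·
▓▒▓▓@▓▒·
▒░▓▓▒▓░·
▒█▓█▓▓▓·
········

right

········
········
▒█▓▒▒▒░·
▓▓▓▒▓░░·
▒▓▓▓@▒▒·
░▓▓▒▓░█·
█▓█▓▓▓░·
········

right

········
········
█▓▒▒▒░░·
▓▓▒▓░░▒·
▓▓▓▓@▒≈·
▓▓▒▓░█≈·
▓█▓▓▓░≈·
········

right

········
········
▓▒▒▒░░▒·
▓▒▓░░▒▒·
▓▓▓▒@≈≈·
▓▒▓░█≈≈·
█▓▓▓░≈≈·
········

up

········
········
··▒▒░▓▒·
▓▒▒▒░░▒·
▓▒▓░@▒▒·
▓▓▓▒▒≈≈·
▓▒▓░█≈≈·
█▓▓▓░≈≈·

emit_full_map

·····▒▒░▓▒
▒▒█▓▒▒▒░░▒
█▓▓▓▒▓░@▒▒
▓▒▓▓▓▓▒▒≈≈
▒░▓▓▒▓░█≈≈
▒█▓█▓▓▓░≈≈

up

········
········
··▒≈▒▒▒·
··▒▒░▓▒·
▓▒▒▒@░▒·
▓▒▓░░▒▒·
▓▓▓▒▒≈≈·
▓▒▓░█≈≈·

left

········
········
··▒▒≈▒▒▒
··▒▒▒░▓▒
█▓▒▒@░░▒
▓▓▒▓░░▒▒
▓▓▓▓▒▒≈≈
▓▓▒▓░█≈≈

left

········
········
··▒▒▒≈▒▒
··▓▒▒▒░▓
▒█▓▒@▒░░
▓▓▓▒▓░░▒
▒▓▓▓▓▒▒≈
░▓▓▒▓░█≈

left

········
········
··░▒▒▒≈▒
··≈▓▒▒▒░
▒▒█▓@▒▒░
█▓▓▓▒▓░░
▓▒▓▓▓▓▒▒
▒░▓▓▒▓░█

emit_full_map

··░▒▒▒≈▒▒▒
··≈▓▒▒▒░▓▒
▒▒█▓@▒▒░░▒
█▓▓▓▒▓░░▒▒
▓▒▓▓▓▓▒▒≈≈
▒░▓▓▒▓░█≈≈
▒█▓█▓▓▓░≈≈
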